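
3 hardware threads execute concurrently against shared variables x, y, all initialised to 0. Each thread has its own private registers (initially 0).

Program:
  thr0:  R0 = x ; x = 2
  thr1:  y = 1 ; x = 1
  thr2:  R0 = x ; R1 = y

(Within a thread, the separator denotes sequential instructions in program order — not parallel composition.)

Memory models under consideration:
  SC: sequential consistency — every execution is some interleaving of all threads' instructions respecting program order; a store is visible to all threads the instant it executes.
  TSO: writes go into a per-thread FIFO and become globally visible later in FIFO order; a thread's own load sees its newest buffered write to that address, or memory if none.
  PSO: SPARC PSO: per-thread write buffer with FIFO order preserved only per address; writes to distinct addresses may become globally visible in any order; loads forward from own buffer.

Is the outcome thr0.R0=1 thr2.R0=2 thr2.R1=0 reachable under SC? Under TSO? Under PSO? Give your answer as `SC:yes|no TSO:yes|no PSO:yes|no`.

outcome vector order: (thr0.R0,thr2.R0,thr2.R1)
under SC → <0 0 0>; <0 0 1>; <0 1 1>; <0 2 0>; <0 2 1>; <1 0 0>; <1 0 1>; <1 1 1>; <1 2 1>
under TSO → <0 0 0>; <0 0 1>; <0 1 1>; <0 2 0>; <0 2 1>; <1 0 0>; <1 0 1>; <1 1 1>; <1 2 1>
under PSO → <0 0 0>; <0 0 1>; <0 1 0>; <0 1 1>; <0 2 0>; <0 2 1>; <1 0 0>; <1 0 1>; <1 1 0>; <1 1 1>; <1 2 0>; <1 2 1>
target <1 2 0> ∈ {PSO}

SC:no TSO:no PSO:yes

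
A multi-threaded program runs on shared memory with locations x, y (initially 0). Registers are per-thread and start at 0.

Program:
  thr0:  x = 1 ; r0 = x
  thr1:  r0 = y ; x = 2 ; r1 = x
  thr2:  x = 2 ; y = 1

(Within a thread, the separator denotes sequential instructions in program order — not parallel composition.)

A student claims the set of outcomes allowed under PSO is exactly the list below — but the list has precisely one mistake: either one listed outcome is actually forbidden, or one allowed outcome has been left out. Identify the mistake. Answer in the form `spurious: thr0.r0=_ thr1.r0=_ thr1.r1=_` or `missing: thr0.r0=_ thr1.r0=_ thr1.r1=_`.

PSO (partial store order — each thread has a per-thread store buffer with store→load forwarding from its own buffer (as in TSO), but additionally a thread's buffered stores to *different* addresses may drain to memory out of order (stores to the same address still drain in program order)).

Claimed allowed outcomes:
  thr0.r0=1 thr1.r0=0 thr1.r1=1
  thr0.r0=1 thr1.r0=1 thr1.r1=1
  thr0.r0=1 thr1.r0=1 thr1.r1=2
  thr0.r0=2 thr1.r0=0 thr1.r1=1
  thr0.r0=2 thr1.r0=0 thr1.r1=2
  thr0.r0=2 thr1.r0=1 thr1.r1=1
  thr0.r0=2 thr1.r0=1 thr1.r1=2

outcome vector order: (thr0.r0,thr1.r0,thr1.r1)
under PSO → 101, 102, 111, 112, 201, 202, 211, 212
PSO∖claimed = {102}

missing: thr0.r0=1 thr1.r0=0 thr1.r1=2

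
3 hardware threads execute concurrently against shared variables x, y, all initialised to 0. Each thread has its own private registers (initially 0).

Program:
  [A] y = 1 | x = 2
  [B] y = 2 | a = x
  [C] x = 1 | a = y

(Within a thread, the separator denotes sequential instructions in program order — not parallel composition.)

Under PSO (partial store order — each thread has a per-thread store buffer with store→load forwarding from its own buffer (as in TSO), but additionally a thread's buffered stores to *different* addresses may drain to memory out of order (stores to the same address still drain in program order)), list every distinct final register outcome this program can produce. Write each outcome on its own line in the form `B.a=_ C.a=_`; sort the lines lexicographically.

B.a=0 C.a=0
B.a=0 C.a=1
B.a=0 C.a=2
B.a=1 C.a=0
B.a=1 C.a=1
B.a=1 C.a=2
B.a=2 C.a=0
B.a=2 C.a=1
B.a=2 C.a=2

outcome vector order: (B.a,C.a)
|PSO outcomes| = 9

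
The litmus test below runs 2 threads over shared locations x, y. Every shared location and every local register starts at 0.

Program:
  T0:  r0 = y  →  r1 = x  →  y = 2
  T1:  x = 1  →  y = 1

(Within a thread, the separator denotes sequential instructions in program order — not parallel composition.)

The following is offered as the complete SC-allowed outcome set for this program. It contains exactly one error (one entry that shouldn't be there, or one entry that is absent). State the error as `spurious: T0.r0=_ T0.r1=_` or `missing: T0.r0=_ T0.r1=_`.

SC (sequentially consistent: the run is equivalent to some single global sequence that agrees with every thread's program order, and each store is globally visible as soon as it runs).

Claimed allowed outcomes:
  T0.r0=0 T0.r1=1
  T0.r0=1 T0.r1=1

outcome vector order: (T0.r0,T0.r1)
under SC → (0,0) (0,1) (1,1)
SC∖claimed = {(0,0)}

missing: T0.r0=0 T0.r1=0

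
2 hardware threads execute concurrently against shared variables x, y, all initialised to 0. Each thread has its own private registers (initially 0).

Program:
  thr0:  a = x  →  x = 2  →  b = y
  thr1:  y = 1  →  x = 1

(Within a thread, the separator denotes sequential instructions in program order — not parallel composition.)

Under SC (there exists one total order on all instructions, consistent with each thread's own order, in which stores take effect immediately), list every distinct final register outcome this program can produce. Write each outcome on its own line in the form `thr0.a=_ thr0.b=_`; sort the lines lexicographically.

thr0.a=0 thr0.b=0
thr0.a=0 thr0.b=1
thr0.a=1 thr0.b=1

outcome vector order: (thr0.a,thr0.b)
|SC outcomes| = 3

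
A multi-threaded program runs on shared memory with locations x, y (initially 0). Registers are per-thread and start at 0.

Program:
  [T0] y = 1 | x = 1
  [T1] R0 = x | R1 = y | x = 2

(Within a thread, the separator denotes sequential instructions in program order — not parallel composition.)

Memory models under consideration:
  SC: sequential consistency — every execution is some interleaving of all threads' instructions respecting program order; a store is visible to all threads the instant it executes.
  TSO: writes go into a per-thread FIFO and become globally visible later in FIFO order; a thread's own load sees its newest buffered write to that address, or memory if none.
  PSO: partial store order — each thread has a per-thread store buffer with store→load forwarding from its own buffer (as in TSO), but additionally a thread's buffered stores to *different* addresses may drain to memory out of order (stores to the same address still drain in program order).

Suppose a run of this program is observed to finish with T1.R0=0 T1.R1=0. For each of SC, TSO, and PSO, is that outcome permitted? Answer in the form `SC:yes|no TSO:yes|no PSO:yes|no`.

outcome vector order: (T1.R0,T1.R1)
SC: 3 outcomes — {0/0, 0/1, 1/1}
TSO: 3 outcomes — {0/0, 0/1, 1/1}
PSO: 4 outcomes — {0/0, 0/1, 1/0, 1/1}
target 0/0 ∈ {SC,TSO,PSO}

SC:yes TSO:yes PSO:yes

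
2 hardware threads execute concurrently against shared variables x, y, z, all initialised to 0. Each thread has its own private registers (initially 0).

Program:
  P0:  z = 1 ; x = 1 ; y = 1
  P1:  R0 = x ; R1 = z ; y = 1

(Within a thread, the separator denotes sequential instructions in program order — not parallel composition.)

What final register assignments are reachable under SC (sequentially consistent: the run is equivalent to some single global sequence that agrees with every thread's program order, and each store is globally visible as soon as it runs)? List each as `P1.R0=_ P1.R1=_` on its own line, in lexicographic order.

outcome vector order: (P1.R0,P1.R1)
|SC outcomes| = 3

P1.R0=0 P1.R1=0
P1.R0=0 P1.R1=1
P1.R0=1 P1.R1=1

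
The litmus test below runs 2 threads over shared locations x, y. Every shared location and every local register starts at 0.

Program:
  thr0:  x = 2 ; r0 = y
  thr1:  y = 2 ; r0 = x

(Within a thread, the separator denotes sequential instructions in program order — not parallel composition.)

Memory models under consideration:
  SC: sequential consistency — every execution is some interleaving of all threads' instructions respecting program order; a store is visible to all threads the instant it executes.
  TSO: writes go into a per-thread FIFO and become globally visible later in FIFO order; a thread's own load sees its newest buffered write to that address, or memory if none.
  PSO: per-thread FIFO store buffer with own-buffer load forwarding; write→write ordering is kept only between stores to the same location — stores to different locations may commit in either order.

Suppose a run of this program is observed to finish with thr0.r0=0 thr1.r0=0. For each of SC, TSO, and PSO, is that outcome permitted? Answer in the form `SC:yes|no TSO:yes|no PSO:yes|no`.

SC:no TSO:yes PSO:yes

outcome vector order: (thr0.r0,thr1.r0)
[SC] allowed = {(0,2), (2,0), (2,2)}
[TSO] allowed = {(0,0), (0,2), (2,0), (2,2)}
[PSO] allowed = {(0,0), (0,2), (2,0), (2,2)}
target (0,0) ∈ {TSO,PSO}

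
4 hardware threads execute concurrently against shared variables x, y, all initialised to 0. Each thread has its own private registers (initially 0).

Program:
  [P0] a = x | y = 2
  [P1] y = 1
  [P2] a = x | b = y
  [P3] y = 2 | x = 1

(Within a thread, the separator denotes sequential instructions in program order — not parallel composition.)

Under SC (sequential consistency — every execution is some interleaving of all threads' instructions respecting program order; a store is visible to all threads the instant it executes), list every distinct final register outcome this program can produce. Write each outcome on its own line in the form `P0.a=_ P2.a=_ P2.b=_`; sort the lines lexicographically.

outcome vector order: (P0.a,P2.a,P2.b)
|SC outcomes| = 10

P0.a=0 P2.a=0 P2.b=0
P0.a=0 P2.a=0 P2.b=1
P0.a=0 P2.a=0 P2.b=2
P0.a=0 P2.a=1 P2.b=1
P0.a=0 P2.a=1 P2.b=2
P0.a=1 P2.a=0 P2.b=0
P0.a=1 P2.a=0 P2.b=1
P0.a=1 P2.a=0 P2.b=2
P0.a=1 P2.a=1 P2.b=1
P0.a=1 P2.a=1 P2.b=2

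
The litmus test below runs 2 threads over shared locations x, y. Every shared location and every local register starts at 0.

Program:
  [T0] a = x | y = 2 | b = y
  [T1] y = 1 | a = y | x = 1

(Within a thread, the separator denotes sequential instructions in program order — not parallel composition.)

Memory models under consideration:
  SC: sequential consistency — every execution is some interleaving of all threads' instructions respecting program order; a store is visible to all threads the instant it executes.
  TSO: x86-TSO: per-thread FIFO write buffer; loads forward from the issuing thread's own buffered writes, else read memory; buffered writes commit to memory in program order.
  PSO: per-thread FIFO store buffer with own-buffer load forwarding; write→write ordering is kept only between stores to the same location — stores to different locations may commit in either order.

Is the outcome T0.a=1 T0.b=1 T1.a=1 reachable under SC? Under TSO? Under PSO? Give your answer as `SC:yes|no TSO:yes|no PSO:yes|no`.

SC:no TSO:no PSO:yes

outcome vector order: (T0.a,T0.b,T1.a)
SC (4): <0 1 1>, <0 2 1>, <0 2 2>, <1 2 1>
TSO (4): <0 1 1>, <0 2 1>, <0 2 2>, <1 2 1>
PSO (5): <0 1 1>, <0 2 1>, <0 2 2>, <1 1 1>, <1 2 1>
target <1 1 1> ∈ {PSO}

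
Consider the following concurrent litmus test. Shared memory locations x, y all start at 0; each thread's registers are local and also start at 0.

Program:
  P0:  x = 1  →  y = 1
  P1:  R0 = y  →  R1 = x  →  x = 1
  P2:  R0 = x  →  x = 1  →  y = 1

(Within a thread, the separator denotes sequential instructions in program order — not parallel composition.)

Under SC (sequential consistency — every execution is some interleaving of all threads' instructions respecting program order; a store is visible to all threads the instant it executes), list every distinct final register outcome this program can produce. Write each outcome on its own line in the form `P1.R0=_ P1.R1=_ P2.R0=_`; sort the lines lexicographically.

outcome vector order: (P1.R0,P1.R1,P2.R0)
|SC outcomes| = 6

P1.R0=0 P1.R1=0 P2.R0=0
P1.R0=0 P1.R1=0 P2.R0=1
P1.R0=0 P1.R1=1 P2.R0=0
P1.R0=0 P1.R1=1 P2.R0=1
P1.R0=1 P1.R1=1 P2.R0=0
P1.R0=1 P1.R1=1 P2.R0=1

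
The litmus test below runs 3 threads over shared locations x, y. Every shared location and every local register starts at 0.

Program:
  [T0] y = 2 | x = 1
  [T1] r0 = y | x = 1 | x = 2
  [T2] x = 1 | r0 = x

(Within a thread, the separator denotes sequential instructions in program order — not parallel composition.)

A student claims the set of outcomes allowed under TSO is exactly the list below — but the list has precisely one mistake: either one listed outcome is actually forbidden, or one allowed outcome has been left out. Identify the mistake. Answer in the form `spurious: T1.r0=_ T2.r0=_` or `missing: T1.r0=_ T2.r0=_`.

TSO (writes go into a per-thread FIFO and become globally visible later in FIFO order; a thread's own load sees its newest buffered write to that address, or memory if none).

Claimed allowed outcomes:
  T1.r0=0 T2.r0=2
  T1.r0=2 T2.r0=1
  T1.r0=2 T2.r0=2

outcome vector order: (T1.r0,T2.r0)
TSO (4): 0/1 0/2 2/1 2/2
TSO∖claimed = {0/1}

missing: T1.r0=0 T2.r0=1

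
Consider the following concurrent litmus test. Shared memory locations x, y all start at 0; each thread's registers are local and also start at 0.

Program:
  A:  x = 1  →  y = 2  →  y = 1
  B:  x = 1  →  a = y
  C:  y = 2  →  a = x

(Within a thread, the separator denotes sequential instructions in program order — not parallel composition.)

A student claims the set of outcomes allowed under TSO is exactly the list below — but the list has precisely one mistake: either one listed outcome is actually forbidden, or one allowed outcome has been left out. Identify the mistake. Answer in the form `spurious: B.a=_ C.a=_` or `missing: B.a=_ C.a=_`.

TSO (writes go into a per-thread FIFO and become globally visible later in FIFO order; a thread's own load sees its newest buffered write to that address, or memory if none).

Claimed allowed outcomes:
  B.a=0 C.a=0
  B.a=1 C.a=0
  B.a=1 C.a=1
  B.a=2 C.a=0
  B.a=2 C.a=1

outcome vector order: (B.a,C.a)
under TSO → (0,0); (0,1); (1,0); (1,1); (2,0); (2,1)
TSO∖claimed = {(0,1)}

missing: B.a=0 C.a=1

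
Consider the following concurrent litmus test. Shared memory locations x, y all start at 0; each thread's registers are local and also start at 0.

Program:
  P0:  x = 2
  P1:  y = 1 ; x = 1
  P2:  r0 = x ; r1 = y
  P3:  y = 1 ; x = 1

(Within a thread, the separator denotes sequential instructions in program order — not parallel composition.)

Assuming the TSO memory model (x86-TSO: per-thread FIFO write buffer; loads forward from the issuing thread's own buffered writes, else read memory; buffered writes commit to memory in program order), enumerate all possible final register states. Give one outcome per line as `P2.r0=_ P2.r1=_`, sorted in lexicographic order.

outcome vector order: (P2.r0,P2.r1)
|TSO outcomes| = 5

P2.r0=0 P2.r1=0
P2.r0=0 P2.r1=1
P2.r0=1 P2.r1=1
P2.r0=2 P2.r1=0
P2.r0=2 P2.r1=1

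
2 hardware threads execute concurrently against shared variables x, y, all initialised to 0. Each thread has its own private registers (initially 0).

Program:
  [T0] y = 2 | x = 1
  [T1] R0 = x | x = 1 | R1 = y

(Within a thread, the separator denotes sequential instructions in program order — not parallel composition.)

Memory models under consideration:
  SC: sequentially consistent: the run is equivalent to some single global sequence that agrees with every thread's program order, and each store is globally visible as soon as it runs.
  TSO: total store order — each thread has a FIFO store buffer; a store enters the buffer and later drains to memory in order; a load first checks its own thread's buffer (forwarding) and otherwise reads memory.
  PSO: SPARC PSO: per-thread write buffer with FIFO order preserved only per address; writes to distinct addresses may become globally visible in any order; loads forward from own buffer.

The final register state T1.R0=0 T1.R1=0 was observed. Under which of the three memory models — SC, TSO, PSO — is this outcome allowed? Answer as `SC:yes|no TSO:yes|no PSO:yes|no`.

outcome vector order: (T1.R0,T1.R1)
SC (3): 0/0, 0/2, 1/2
TSO (3): 0/0, 0/2, 1/2
PSO (4): 0/0, 0/2, 1/0, 1/2
target 0/0 ∈ {SC,TSO,PSO}

SC:yes TSO:yes PSO:yes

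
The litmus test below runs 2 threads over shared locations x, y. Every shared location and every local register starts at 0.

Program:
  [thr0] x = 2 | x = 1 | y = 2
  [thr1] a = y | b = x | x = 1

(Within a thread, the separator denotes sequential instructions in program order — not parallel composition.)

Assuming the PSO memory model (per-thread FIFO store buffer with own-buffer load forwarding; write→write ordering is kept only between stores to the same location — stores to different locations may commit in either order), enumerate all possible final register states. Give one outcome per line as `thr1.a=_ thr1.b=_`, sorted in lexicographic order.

thr1.a=0 thr1.b=0
thr1.a=0 thr1.b=1
thr1.a=0 thr1.b=2
thr1.a=2 thr1.b=0
thr1.a=2 thr1.b=1
thr1.a=2 thr1.b=2

outcome vector order: (thr1.a,thr1.b)
|PSO outcomes| = 6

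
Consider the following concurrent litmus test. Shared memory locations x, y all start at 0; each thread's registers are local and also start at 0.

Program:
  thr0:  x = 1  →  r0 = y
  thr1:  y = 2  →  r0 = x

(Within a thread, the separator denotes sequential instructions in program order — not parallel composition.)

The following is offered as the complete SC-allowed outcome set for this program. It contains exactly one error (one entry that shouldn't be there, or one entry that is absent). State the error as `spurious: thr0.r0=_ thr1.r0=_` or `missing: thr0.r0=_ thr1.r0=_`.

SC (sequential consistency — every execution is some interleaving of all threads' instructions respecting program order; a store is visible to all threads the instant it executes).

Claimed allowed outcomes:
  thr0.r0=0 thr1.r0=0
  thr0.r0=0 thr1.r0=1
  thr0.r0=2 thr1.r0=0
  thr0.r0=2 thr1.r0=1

outcome vector order: (thr0.r0,thr1.r0)
SC: 3 outcomes — {<0 1>; <2 0>; <2 1>}
claimed∖SC = {<0 0>}

spurious: thr0.r0=0 thr1.r0=0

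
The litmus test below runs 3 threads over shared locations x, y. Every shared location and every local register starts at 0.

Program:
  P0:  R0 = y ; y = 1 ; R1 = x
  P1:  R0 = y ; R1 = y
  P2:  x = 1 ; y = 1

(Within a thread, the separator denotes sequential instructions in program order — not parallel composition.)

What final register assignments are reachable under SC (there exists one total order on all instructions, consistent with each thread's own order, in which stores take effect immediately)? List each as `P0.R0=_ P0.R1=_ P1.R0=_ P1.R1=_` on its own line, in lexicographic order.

outcome vector order: (P0.R0,P0.R1,P1.R0,P1.R1)
|SC outcomes| = 9

P0.R0=0 P0.R1=0 P1.R0=0 P1.R1=0
P0.R0=0 P0.R1=0 P1.R0=0 P1.R1=1
P0.R0=0 P0.R1=0 P1.R0=1 P1.R1=1
P0.R0=0 P0.R1=1 P1.R0=0 P1.R1=0
P0.R0=0 P0.R1=1 P1.R0=0 P1.R1=1
P0.R0=0 P0.R1=1 P1.R0=1 P1.R1=1
P0.R0=1 P0.R1=1 P1.R0=0 P1.R1=0
P0.R0=1 P0.R1=1 P1.R0=0 P1.R1=1
P0.R0=1 P0.R1=1 P1.R0=1 P1.R1=1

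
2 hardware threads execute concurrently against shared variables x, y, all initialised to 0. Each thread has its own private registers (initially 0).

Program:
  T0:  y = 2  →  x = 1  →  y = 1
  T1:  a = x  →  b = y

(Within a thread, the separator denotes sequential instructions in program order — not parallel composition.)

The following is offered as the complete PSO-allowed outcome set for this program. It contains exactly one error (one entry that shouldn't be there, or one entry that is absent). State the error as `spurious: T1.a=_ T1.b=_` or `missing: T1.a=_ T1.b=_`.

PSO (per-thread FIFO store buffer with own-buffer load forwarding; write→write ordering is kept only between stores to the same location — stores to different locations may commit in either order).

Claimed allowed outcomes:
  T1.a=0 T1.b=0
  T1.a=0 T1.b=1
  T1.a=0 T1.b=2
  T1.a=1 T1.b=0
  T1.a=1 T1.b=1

missing: T1.a=1 T1.b=2

outcome vector order: (T1.a,T1.b)
under PSO → 00, 01, 02, 10, 11, 12
PSO∖claimed = {12}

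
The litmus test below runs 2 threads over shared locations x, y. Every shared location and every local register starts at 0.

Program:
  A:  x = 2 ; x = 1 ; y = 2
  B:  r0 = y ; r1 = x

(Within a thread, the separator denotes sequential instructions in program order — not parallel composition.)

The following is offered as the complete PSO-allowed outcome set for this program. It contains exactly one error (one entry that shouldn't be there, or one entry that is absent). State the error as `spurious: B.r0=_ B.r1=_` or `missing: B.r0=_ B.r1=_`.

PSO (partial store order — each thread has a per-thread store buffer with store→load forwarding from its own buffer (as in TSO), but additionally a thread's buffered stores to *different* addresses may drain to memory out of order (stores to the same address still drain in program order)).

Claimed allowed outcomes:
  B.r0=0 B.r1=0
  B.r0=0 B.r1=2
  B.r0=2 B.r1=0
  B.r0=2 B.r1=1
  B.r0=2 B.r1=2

outcome vector order: (B.r0,B.r1)
PSO (6): 00, 01, 02, 20, 21, 22
PSO∖claimed = {01}

missing: B.r0=0 B.r1=1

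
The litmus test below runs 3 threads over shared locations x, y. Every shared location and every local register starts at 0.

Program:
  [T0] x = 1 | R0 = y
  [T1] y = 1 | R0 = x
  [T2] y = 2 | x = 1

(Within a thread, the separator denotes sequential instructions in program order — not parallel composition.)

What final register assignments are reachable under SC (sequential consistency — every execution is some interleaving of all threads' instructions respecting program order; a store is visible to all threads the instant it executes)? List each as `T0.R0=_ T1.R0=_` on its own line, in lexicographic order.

outcome vector order: (T0.R0,T1.R0)
|SC outcomes| = 5

T0.R0=0 T1.R0=1
T0.R0=1 T1.R0=0
T0.R0=1 T1.R0=1
T0.R0=2 T1.R0=0
T0.R0=2 T1.R0=1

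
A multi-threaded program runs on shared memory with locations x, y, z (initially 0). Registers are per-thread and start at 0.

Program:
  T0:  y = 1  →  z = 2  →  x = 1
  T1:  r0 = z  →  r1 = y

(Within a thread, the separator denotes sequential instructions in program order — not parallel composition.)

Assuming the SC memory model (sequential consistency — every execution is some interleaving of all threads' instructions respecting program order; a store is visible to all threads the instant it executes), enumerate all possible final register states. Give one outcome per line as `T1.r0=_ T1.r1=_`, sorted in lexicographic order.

outcome vector order: (T1.r0,T1.r1)
|SC outcomes| = 3

T1.r0=0 T1.r1=0
T1.r0=0 T1.r1=1
T1.r0=2 T1.r1=1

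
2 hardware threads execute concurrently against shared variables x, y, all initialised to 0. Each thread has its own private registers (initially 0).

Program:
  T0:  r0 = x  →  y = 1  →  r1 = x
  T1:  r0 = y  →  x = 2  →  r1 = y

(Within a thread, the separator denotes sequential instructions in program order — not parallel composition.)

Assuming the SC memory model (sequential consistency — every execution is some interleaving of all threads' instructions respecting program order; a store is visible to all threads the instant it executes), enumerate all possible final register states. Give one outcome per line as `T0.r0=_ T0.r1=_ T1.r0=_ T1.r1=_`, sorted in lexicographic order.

T0.r0=0 T0.r1=0 T1.r0=0 T1.r1=1
T0.r0=0 T0.r1=0 T1.r0=1 T1.r1=1
T0.r0=0 T0.r1=2 T1.r0=0 T1.r1=0
T0.r0=0 T0.r1=2 T1.r0=0 T1.r1=1
T0.r0=0 T0.r1=2 T1.r0=1 T1.r1=1
T0.r0=2 T0.r1=2 T1.r0=0 T1.r1=0
T0.r0=2 T0.r1=2 T1.r0=0 T1.r1=1

outcome vector order: (T0.r0,T0.r1,T1.r0,T1.r1)
|SC outcomes| = 7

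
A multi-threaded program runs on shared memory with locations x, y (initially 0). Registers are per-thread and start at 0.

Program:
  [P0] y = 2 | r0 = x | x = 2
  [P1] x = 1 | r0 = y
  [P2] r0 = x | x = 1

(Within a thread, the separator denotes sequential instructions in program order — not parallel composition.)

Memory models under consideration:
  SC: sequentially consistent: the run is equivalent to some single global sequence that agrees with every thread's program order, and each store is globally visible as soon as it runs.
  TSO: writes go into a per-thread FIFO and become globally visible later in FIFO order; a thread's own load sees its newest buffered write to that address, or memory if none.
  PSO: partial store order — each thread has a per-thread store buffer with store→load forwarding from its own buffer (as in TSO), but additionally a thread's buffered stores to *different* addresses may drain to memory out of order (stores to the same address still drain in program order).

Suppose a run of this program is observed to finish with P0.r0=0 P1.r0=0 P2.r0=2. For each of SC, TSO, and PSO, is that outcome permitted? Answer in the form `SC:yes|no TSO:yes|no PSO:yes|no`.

outcome vector order: (P0.r0,P1.r0,P2.r0)
SC: 9 outcomes — {020, 021, 022, 100, 101, 102, 120, 121, 122}
TSO: 12 outcomes — {000, 001, 002, 020, 021, 022, 100, 101, 102, 120, 121, 122}
PSO: 12 outcomes — {000, 001, 002, 020, 021, 022, 100, 101, 102, 120, 121, 122}
target 002 ∈ {TSO,PSO}

SC:no TSO:yes PSO:yes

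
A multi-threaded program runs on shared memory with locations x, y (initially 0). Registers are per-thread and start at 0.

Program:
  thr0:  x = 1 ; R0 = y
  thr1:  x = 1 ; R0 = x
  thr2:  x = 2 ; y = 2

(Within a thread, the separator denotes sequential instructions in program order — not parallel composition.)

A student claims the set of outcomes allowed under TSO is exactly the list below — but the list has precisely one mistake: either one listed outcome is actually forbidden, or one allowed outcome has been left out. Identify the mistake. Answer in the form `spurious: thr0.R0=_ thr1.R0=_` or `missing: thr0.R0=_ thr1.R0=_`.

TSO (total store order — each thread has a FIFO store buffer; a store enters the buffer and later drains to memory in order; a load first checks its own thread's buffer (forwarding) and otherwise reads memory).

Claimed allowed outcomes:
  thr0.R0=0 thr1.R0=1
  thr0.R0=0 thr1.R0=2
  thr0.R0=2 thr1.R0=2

missing: thr0.R0=2 thr1.R0=1

outcome vector order: (thr0.R0,thr1.R0)
TSO (4): 01 02 21 22
TSO∖claimed = {21}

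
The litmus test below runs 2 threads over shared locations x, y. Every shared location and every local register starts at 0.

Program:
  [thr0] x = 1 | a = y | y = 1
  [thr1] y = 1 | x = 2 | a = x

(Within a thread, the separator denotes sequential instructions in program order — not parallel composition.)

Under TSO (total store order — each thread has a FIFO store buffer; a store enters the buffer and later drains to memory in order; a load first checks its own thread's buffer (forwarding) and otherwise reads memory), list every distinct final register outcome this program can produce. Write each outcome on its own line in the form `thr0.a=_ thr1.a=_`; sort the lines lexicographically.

outcome vector order: (thr0.a,thr1.a)
|TSO outcomes| = 4

thr0.a=0 thr1.a=1
thr0.a=0 thr1.a=2
thr0.a=1 thr1.a=1
thr0.a=1 thr1.a=2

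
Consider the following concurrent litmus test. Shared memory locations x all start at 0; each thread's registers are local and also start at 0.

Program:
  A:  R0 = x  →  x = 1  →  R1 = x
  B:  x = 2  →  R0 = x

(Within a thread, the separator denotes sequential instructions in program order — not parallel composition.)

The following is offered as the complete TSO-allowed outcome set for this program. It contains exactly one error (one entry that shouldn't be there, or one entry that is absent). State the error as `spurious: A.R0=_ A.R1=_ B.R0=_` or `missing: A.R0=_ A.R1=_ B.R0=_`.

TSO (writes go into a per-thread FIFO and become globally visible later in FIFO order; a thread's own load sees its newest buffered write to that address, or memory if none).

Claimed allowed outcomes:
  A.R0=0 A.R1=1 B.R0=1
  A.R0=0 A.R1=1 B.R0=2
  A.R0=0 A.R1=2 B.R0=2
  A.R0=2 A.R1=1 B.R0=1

outcome vector order: (A.R0,A.R1,B.R0)
under TSO → <0 1 1>; <0 1 2>; <0 2 2>; <2 1 1>; <2 1 2>
TSO∖claimed = {<2 1 2>}

missing: A.R0=2 A.R1=1 B.R0=2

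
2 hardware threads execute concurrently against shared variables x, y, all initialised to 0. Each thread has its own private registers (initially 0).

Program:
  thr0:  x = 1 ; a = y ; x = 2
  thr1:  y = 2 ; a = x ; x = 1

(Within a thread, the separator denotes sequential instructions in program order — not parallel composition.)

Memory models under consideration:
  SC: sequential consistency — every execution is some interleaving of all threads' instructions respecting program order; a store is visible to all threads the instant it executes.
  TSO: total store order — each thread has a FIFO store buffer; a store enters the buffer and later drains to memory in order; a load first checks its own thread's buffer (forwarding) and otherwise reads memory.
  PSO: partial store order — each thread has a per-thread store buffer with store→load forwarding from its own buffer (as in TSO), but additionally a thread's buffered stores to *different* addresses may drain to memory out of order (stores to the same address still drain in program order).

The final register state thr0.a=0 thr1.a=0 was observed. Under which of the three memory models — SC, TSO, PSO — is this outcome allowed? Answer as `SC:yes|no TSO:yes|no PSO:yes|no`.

outcome vector order: (thr0.a,thr1.a)
[SC] allowed = {<0 1>, <0 2>, <2 0>, <2 1>, <2 2>}
[TSO] allowed = {<0 0>, <0 1>, <0 2>, <2 0>, <2 1>, <2 2>}
[PSO] allowed = {<0 0>, <0 1>, <0 2>, <2 0>, <2 1>, <2 2>}
target <0 0> ∈ {TSO,PSO}

SC:no TSO:yes PSO:yes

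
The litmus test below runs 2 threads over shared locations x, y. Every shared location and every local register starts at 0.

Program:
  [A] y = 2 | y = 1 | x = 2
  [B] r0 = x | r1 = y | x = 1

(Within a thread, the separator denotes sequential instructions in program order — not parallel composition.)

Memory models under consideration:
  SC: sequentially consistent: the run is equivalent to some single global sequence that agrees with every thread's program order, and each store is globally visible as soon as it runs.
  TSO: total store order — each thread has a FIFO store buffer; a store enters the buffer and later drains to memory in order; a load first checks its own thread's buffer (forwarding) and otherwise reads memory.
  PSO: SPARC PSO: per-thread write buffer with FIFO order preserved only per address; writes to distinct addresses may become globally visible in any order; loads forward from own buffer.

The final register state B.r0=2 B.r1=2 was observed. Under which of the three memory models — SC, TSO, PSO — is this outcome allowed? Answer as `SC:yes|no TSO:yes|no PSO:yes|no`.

SC:no TSO:no PSO:yes

outcome vector order: (B.r0,B.r1)
SC (4): (0,0) (0,1) (0,2) (2,1)
TSO (4): (0,0) (0,1) (0,2) (2,1)
PSO (6): (0,0) (0,1) (0,2) (2,0) (2,1) (2,2)
target (2,2) ∈ {PSO}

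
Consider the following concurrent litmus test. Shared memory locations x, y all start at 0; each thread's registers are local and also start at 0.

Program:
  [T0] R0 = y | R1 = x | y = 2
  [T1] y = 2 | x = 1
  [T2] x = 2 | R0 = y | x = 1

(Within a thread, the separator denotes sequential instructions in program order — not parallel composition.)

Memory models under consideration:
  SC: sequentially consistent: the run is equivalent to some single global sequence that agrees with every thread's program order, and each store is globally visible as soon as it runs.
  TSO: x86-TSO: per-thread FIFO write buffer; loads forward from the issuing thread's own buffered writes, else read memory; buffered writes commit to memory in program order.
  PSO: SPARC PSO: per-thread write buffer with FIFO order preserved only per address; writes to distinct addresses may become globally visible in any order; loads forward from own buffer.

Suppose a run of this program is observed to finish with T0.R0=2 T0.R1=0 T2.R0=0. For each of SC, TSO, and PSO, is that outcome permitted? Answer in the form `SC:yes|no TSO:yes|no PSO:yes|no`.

outcome vector order: (T0.R0,T0.R1,T2.R0)
SC (11): 0/0/0, 0/0/2, 0/1/0, 0/1/2, 0/2/0, 0/2/2, 2/0/2, 2/1/0, 2/1/2, 2/2/0, 2/2/2
TSO (12): 0/0/0, 0/0/2, 0/1/0, 0/1/2, 0/2/0, 0/2/2, 2/0/0, 2/0/2, 2/1/0, 2/1/2, 2/2/0, 2/2/2
PSO (12): 0/0/0, 0/0/2, 0/1/0, 0/1/2, 0/2/0, 0/2/2, 2/0/0, 2/0/2, 2/1/0, 2/1/2, 2/2/0, 2/2/2
target 2/0/0 ∈ {TSO,PSO}

SC:no TSO:yes PSO:yes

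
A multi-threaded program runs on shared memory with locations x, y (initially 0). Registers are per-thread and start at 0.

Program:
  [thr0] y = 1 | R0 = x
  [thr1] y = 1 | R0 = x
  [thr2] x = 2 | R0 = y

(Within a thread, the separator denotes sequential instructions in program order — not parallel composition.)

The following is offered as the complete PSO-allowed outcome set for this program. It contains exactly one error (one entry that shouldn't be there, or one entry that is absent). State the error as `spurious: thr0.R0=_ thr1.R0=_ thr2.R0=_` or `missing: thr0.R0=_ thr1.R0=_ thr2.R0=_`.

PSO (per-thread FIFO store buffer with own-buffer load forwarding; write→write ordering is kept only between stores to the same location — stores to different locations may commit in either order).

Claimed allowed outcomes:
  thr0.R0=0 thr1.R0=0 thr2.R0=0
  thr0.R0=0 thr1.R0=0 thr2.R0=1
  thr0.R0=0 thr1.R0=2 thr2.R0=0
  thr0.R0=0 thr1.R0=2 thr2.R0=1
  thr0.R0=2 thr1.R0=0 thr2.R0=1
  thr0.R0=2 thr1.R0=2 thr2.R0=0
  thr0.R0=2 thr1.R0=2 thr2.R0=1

outcome vector order: (thr0.R0,thr1.R0,thr2.R0)
PSO (8): <0 0 0>; <0 0 1>; <0 2 0>; <0 2 1>; <2 0 0>; <2 0 1>; <2 2 0>; <2 2 1>
PSO∖claimed = {<2 0 0>}

missing: thr0.R0=2 thr1.R0=0 thr2.R0=0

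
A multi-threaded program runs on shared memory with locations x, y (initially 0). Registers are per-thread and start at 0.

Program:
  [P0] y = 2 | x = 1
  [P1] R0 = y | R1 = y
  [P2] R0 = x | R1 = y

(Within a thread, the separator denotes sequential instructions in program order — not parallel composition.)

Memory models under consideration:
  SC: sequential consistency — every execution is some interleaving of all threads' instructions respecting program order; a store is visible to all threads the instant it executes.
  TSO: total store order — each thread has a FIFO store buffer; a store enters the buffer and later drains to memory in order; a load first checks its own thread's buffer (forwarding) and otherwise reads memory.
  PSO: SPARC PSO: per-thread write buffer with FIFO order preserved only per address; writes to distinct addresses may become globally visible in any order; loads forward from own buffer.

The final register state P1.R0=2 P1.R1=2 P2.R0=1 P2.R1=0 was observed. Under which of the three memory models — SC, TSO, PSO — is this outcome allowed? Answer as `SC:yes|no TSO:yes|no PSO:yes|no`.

SC:no TSO:no PSO:yes

outcome vector order: (P1.R0,P1.R1,P2.R0,P2.R1)
[SC] allowed = {(0,0,0,0), (0,0,0,2), (0,0,1,2), (0,2,0,0), (0,2,0,2), (0,2,1,2), (2,2,0,0), (2,2,0,2), (2,2,1,2)}
[TSO] allowed = {(0,0,0,0), (0,0,0,2), (0,0,1,2), (0,2,0,0), (0,2,0,2), (0,2,1,2), (2,2,0,0), (2,2,0,2), (2,2,1,2)}
[PSO] allowed = {(0,0,0,0), (0,0,0,2), (0,0,1,0), (0,0,1,2), (0,2,0,0), (0,2,0,2), (0,2,1,0), (0,2,1,2), (2,2,0,0), (2,2,0,2), (2,2,1,0), (2,2,1,2)}
target (2,2,1,0) ∈ {PSO}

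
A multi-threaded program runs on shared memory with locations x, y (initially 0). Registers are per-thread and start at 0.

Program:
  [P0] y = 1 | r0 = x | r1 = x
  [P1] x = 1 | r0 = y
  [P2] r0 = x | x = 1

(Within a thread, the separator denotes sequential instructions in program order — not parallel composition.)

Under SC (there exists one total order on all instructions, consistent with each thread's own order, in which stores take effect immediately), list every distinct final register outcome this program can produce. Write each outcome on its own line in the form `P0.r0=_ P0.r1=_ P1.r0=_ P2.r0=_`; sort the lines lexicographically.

outcome vector order: (P0.r0,P0.r1,P1.r0,P2.r0)
|SC outcomes| = 8

P0.r0=0 P0.r1=0 P1.r0=1 P2.r0=0
P0.r0=0 P0.r1=0 P1.r0=1 P2.r0=1
P0.r0=0 P0.r1=1 P1.r0=1 P2.r0=0
P0.r0=0 P0.r1=1 P1.r0=1 P2.r0=1
P0.r0=1 P0.r1=1 P1.r0=0 P2.r0=0
P0.r0=1 P0.r1=1 P1.r0=0 P2.r0=1
P0.r0=1 P0.r1=1 P1.r0=1 P2.r0=0
P0.r0=1 P0.r1=1 P1.r0=1 P2.r0=1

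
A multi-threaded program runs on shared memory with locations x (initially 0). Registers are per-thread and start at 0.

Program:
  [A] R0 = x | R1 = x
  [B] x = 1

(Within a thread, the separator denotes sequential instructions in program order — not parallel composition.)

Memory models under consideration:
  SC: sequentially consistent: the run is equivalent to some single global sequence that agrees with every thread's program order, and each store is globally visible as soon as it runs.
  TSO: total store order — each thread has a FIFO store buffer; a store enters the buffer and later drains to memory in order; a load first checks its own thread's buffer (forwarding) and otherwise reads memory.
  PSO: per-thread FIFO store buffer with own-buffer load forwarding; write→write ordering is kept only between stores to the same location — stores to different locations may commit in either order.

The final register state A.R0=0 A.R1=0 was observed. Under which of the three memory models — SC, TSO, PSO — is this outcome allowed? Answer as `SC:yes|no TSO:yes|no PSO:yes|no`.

SC:yes TSO:yes PSO:yes

outcome vector order: (A.R0,A.R1)
[SC] allowed = {0/0; 0/1; 1/1}
[TSO] allowed = {0/0; 0/1; 1/1}
[PSO] allowed = {0/0; 0/1; 1/1}
target 0/0 ∈ {SC,TSO,PSO}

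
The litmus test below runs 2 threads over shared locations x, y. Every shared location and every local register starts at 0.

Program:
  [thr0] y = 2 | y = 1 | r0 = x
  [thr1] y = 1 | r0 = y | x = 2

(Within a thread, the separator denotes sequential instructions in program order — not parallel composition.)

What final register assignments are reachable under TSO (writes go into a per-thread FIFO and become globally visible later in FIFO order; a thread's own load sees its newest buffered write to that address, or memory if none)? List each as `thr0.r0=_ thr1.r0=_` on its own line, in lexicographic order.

outcome vector order: (thr0.r0,thr1.r0)
|TSO outcomes| = 4

thr0.r0=0 thr1.r0=1
thr0.r0=0 thr1.r0=2
thr0.r0=2 thr1.r0=1
thr0.r0=2 thr1.r0=2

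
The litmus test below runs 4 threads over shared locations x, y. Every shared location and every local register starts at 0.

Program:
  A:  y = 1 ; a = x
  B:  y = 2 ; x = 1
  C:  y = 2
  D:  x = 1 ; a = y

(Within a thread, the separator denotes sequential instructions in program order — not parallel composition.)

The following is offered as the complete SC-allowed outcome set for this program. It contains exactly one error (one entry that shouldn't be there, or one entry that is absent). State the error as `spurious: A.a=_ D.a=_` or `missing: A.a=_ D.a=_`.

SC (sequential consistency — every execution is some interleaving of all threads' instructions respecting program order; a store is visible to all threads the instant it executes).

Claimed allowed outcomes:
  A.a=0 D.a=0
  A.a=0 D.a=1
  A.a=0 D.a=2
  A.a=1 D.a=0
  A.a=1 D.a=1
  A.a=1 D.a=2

outcome vector order: (A.a,D.a)
[SC] allowed = {01, 02, 10, 11, 12}
claimed∖SC = {00}

spurious: A.a=0 D.a=0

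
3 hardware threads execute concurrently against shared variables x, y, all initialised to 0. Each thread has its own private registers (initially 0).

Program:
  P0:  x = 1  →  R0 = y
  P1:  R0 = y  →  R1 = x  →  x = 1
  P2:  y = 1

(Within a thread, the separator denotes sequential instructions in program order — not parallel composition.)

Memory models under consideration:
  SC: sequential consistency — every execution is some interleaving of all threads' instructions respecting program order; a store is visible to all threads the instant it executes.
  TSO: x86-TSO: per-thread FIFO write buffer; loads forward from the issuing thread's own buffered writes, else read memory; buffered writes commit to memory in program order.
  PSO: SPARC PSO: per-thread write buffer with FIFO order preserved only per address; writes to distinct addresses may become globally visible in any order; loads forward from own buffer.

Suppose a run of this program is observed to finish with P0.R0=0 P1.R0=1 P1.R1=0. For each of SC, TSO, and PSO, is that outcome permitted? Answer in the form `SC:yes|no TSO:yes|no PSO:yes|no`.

outcome vector order: (P0.R0,P1.R0,P1.R1)
[SC] allowed = {000; 001; 011; 100; 101; 110; 111}
[TSO] allowed = {000; 001; 010; 011; 100; 101; 110; 111}
[PSO] allowed = {000; 001; 010; 011; 100; 101; 110; 111}
target 010 ∈ {TSO,PSO}

SC:no TSO:yes PSO:yes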